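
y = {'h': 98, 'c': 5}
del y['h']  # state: {'c': 5}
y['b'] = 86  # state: {'c': 5, 'b': 86}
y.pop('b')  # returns 86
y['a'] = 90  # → {'c': 5, 'a': 90}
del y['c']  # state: {'a': 90}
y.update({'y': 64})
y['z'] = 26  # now {'a': 90, 'y': 64, 'z': 26}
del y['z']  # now {'a': 90, 'y': 64}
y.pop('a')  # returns 90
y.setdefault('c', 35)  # 35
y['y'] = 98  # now {'y': 98, 'c': 35}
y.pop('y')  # 98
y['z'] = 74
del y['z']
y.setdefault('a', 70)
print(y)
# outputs {'c': 35, 'a': 70}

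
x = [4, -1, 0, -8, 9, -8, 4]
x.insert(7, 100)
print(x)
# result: [4, -1, 0, -8, 9, -8, 4, 100]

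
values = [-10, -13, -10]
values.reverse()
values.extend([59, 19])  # [-10, -13, -10, 59, 19]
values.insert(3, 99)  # [-10, -13, -10, 99, 59, 19]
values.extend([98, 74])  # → [-10, -13, -10, 99, 59, 19, 98, 74]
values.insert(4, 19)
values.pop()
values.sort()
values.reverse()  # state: [99, 98, 59, 19, 19, -10, -10, -13]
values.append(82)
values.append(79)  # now [99, 98, 59, 19, 19, -10, -10, -13, 82, 79]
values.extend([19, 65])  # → [99, 98, 59, 19, 19, -10, -10, -13, 82, 79, 19, 65]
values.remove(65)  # [99, 98, 59, 19, 19, -10, -10, -13, 82, 79, 19]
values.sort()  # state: [-13, -10, -10, 19, 19, 19, 59, 79, 82, 98, 99]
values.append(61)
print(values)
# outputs [-13, -10, -10, 19, 19, 19, 59, 79, 82, 98, 99, 61]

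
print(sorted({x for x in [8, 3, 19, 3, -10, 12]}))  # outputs [-10, 3, 8, 12, 19]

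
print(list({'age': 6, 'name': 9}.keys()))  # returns ['age', 'name']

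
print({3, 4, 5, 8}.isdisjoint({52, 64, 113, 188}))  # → True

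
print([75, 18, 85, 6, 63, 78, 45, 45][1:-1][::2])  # [18, 6, 78]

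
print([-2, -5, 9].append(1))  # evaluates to None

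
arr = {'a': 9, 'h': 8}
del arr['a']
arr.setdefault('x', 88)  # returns 88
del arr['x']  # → {'h': 8}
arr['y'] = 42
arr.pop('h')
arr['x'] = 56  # {'y': 42, 'x': 56}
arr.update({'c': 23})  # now {'y': 42, 'x': 56, 'c': 23}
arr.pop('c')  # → 23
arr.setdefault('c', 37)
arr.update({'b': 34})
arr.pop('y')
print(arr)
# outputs {'x': 56, 'c': 37, 'b': 34}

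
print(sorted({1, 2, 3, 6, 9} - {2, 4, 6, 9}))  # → [1, 3]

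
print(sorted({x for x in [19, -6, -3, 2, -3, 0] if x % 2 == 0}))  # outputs [-6, 0, 2]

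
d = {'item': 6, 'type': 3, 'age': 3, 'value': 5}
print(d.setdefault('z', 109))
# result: 109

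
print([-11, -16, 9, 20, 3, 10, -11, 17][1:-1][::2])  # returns [-16, 20, 10]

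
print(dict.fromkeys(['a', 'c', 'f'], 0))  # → {'a': 0, 'c': 0, 'f': 0}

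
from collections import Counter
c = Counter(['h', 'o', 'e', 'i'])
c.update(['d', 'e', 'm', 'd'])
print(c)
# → Counter({'e': 2, 'd': 2, 'h': 1, 'o': 1, 'i': 1, 'm': 1})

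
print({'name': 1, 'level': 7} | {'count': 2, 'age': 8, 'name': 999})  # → {'name': 999, 'level': 7, 'count': 2, 'age': 8}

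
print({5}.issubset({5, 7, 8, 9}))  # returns True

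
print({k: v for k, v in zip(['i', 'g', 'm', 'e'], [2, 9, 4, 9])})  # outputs {'i': 2, 'g': 9, 'm': 4, 'e': 9}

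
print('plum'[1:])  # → lum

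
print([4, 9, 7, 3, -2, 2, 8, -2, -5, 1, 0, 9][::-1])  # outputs [9, 0, 1, -5, -2, 8, 2, -2, 3, 7, 9, 4]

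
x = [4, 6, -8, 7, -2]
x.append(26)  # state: [4, 6, -8, 7, -2, 26]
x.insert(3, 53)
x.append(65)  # [4, 6, -8, 53, 7, -2, 26, 65]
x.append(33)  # [4, 6, -8, 53, 7, -2, 26, 65, 33]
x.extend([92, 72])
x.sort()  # [-8, -2, 4, 6, 7, 26, 33, 53, 65, 72, 92]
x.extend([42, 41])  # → [-8, -2, 4, 6, 7, 26, 33, 53, 65, 72, 92, 42, 41]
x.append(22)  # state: [-8, -2, 4, 6, 7, 26, 33, 53, 65, 72, 92, 42, 41, 22]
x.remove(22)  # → [-8, -2, 4, 6, 7, 26, 33, 53, 65, 72, 92, 42, 41]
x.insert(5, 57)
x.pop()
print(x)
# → [-8, -2, 4, 6, 7, 57, 26, 33, 53, 65, 72, 92, 42]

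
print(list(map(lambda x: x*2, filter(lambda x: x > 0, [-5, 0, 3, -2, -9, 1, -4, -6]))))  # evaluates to [6, 2]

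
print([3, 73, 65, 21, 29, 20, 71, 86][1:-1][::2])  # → [73, 21, 20]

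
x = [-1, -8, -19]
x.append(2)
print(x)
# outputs [-1, -8, -19, 2]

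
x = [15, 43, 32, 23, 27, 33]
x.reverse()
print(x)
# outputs [33, 27, 23, 32, 43, 15]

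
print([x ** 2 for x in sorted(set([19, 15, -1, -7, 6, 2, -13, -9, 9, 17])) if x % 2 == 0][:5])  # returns [4, 36]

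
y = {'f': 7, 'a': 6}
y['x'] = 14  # {'f': 7, 'a': 6, 'x': 14}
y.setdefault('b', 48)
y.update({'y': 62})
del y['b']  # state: {'f': 7, 'a': 6, 'x': 14, 'y': 62}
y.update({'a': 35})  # {'f': 7, 'a': 35, 'x': 14, 'y': 62}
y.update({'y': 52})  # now {'f': 7, 'a': 35, 'x': 14, 'y': 52}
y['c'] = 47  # {'f': 7, 'a': 35, 'x': 14, 'y': 52, 'c': 47}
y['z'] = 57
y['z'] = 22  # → {'f': 7, 'a': 35, 'x': 14, 'y': 52, 'c': 47, 'z': 22}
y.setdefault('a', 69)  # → 35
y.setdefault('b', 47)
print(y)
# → {'f': 7, 'a': 35, 'x': 14, 'y': 52, 'c': 47, 'z': 22, 'b': 47}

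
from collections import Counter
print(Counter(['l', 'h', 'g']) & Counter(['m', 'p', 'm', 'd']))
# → Counter()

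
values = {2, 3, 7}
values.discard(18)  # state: {2, 3, 7}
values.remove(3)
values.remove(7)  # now {2}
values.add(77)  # {2, 77}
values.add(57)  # {2, 57, 77}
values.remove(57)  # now {2, 77}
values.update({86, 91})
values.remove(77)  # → {2, 86, 91}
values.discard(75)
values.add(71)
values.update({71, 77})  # {2, 71, 77, 86, 91}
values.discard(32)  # {2, 71, 77, 86, 91}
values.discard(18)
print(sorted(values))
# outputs [2, 71, 77, 86, 91]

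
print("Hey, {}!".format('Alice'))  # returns Hey, Alice!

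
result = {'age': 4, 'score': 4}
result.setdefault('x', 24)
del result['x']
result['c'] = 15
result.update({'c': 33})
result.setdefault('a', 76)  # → 76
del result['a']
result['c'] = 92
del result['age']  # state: {'score': 4, 'c': 92}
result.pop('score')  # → 4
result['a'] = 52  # {'c': 92, 'a': 52}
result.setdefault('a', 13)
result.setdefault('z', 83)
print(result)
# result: {'c': 92, 'a': 52, 'z': 83}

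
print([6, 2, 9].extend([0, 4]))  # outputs None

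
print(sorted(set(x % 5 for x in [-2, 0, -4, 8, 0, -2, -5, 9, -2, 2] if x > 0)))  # [2, 3, 4]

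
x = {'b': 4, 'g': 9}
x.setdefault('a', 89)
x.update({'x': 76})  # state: {'b': 4, 'g': 9, 'a': 89, 'x': 76}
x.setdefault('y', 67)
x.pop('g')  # 9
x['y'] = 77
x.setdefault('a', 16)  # 89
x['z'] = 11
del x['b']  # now {'a': 89, 'x': 76, 'y': 77, 'z': 11}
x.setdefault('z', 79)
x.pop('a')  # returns 89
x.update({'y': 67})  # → {'x': 76, 'y': 67, 'z': 11}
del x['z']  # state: {'x': 76, 'y': 67}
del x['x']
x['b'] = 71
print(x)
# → {'y': 67, 'b': 71}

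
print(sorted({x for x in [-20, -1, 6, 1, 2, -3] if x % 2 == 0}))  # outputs [-20, 2, 6]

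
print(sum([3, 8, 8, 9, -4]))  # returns 24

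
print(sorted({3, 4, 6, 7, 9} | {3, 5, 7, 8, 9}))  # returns [3, 4, 5, 6, 7, 8, 9]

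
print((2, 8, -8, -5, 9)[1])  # 8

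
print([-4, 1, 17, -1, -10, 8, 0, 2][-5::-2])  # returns [-1, 1]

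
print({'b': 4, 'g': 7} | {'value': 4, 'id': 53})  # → {'b': 4, 'g': 7, 'value': 4, 'id': 53}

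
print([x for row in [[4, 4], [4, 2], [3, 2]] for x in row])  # [4, 4, 4, 2, 3, 2]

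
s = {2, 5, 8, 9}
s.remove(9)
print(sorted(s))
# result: [2, 5, 8]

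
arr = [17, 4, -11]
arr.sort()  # [-11, 4, 17]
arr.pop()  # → 17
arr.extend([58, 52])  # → [-11, 4, 58, 52]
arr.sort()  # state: [-11, 4, 52, 58]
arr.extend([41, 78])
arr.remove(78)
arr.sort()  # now [-11, 4, 41, 52, 58]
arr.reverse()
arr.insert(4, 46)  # [58, 52, 41, 4, 46, -11]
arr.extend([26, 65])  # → [58, 52, 41, 4, 46, -11, 26, 65]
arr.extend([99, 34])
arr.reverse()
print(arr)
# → [34, 99, 65, 26, -11, 46, 4, 41, 52, 58]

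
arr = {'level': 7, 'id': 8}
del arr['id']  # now {'level': 7}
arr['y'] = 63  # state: {'level': 7, 'y': 63}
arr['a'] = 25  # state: {'level': 7, 'y': 63, 'a': 25}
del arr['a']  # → {'level': 7, 'y': 63}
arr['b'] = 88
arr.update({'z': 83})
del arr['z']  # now {'level': 7, 'y': 63, 'b': 88}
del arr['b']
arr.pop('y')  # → 63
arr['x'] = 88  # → {'level': 7, 'x': 88}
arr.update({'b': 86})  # {'level': 7, 'x': 88, 'b': 86}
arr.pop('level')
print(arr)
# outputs {'x': 88, 'b': 86}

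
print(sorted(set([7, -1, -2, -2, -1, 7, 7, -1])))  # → [-2, -1, 7]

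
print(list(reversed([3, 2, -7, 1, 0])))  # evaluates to [0, 1, -7, 2, 3]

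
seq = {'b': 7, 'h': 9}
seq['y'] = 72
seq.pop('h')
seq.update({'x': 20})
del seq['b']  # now {'y': 72, 'x': 20}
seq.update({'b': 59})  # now {'y': 72, 'x': 20, 'b': 59}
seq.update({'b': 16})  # {'y': 72, 'x': 20, 'b': 16}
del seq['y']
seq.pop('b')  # 16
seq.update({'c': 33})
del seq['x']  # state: {'c': 33}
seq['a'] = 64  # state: {'c': 33, 'a': 64}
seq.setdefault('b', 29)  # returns 29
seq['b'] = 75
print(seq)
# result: {'c': 33, 'a': 64, 'b': 75}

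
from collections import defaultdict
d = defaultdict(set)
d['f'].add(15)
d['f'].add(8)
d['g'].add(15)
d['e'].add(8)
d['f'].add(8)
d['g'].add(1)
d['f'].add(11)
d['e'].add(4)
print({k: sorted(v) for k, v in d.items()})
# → {'f': [8, 11, 15], 'g': [1, 15], 'e': [4, 8]}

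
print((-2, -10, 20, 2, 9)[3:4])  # (2,)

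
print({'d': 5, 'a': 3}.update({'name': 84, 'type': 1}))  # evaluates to None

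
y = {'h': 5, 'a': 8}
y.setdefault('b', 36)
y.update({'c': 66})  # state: {'h': 5, 'a': 8, 'b': 36, 'c': 66}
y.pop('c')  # 66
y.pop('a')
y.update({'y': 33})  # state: {'h': 5, 'b': 36, 'y': 33}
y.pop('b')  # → 36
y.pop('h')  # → 5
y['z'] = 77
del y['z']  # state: {'y': 33}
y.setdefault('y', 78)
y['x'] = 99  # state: {'y': 33, 'x': 99}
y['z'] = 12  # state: {'y': 33, 'x': 99, 'z': 12}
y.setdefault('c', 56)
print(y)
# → {'y': 33, 'x': 99, 'z': 12, 'c': 56}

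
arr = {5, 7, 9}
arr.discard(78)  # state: {5, 7, 9}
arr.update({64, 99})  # {5, 7, 9, 64, 99}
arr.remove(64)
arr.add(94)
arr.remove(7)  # {5, 9, 94, 99}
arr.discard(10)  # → {5, 9, 94, 99}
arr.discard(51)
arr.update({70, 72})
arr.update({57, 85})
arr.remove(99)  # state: {5, 9, 57, 70, 72, 85, 94}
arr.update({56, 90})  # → {5, 9, 56, 57, 70, 72, 85, 90, 94}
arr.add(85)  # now {5, 9, 56, 57, 70, 72, 85, 90, 94}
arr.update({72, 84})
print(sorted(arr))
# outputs [5, 9, 56, 57, 70, 72, 84, 85, 90, 94]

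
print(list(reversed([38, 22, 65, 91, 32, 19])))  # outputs [19, 32, 91, 65, 22, 38]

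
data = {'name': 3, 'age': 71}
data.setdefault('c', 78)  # 78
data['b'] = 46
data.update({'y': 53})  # {'name': 3, 'age': 71, 'c': 78, 'b': 46, 'y': 53}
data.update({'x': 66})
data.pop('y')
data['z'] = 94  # {'name': 3, 'age': 71, 'c': 78, 'b': 46, 'x': 66, 'z': 94}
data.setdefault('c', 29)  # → 78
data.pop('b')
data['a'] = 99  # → {'name': 3, 'age': 71, 'c': 78, 'x': 66, 'z': 94, 'a': 99}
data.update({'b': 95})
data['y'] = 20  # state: {'name': 3, 'age': 71, 'c': 78, 'x': 66, 'z': 94, 'a': 99, 'b': 95, 'y': 20}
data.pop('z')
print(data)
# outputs {'name': 3, 'age': 71, 'c': 78, 'x': 66, 'a': 99, 'b': 95, 'y': 20}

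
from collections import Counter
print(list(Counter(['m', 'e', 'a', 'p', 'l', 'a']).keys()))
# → ['m', 'e', 'a', 'p', 'l']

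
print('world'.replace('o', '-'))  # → w-rld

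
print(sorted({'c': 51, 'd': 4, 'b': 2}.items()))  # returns [('b', 2), ('c', 51), ('d', 4)]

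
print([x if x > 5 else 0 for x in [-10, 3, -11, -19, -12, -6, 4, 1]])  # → [0, 0, 0, 0, 0, 0, 0, 0]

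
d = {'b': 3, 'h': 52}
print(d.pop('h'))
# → 52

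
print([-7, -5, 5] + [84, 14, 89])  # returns [-7, -5, 5, 84, 14, 89]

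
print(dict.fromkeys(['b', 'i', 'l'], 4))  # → {'b': 4, 'i': 4, 'l': 4}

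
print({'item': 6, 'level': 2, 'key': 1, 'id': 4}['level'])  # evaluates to 2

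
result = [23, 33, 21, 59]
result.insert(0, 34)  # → [34, 23, 33, 21, 59]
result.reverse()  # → [59, 21, 33, 23, 34]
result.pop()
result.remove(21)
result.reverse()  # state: [23, 33, 59]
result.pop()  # 59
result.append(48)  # [23, 33, 48]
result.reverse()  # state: [48, 33, 23]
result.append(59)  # [48, 33, 23, 59]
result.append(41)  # [48, 33, 23, 59, 41]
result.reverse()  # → [41, 59, 23, 33, 48]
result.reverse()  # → [48, 33, 23, 59, 41]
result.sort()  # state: [23, 33, 41, 48, 59]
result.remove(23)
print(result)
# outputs [33, 41, 48, 59]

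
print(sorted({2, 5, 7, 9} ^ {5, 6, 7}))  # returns [2, 6, 9]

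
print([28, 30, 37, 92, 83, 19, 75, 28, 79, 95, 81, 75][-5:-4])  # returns [28]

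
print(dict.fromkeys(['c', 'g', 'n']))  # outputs {'c': None, 'g': None, 'n': None}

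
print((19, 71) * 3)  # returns (19, 71, 19, 71, 19, 71)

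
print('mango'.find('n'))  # 2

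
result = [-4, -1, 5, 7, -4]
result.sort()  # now [-4, -4, -1, 5, 7]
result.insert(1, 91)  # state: [-4, 91, -4, -1, 5, 7]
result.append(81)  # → [-4, 91, -4, -1, 5, 7, 81]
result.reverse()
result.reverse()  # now [-4, 91, -4, -1, 5, 7, 81]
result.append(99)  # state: [-4, 91, -4, -1, 5, 7, 81, 99]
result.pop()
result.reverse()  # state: [81, 7, 5, -1, -4, 91, -4]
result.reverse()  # [-4, 91, -4, -1, 5, 7, 81]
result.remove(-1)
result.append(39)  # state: [-4, 91, -4, 5, 7, 81, 39]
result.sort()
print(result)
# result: [-4, -4, 5, 7, 39, 81, 91]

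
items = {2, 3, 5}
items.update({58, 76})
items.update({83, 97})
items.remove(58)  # {2, 3, 5, 76, 83, 97}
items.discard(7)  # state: {2, 3, 5, 76, 83, 97}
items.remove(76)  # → {2, 3, 5, 83, 97}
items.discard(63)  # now {2, 3, 5, 83, 97}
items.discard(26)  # {2, 3, 5, 83, 97}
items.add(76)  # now {2, 3, 5, 76, 83, 97}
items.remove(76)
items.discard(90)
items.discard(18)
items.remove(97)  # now {2, 3, 5, 83}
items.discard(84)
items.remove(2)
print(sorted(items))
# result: [3, 5, 83]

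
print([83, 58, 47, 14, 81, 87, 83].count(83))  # 2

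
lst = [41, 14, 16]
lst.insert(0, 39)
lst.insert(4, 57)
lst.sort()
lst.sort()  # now [14, 16, 39, 41, 57]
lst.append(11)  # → [14, 16, 39, 41, 57, 11]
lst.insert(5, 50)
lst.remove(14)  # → [16, 39, 41, 57, 50, 11]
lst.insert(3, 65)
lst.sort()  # [11, 16, 39, 41, 50, 57, 65]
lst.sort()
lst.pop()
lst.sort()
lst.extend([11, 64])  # [11, 16, 39, 41, 50, 57, 11, 64]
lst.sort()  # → [11, 11, 16, 39, 41, 50, 57, 64]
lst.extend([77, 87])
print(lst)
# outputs [11, 11, 16, 39, 41, 50, 57, 64, 77, 87]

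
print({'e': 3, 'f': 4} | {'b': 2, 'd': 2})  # {'e': 3, 'f': 4, 'b': 2, 'd': 2}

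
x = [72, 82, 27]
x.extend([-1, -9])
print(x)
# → [72, 82, 27, -1, -9]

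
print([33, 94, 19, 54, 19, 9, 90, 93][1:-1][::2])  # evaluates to [94, 54, 9]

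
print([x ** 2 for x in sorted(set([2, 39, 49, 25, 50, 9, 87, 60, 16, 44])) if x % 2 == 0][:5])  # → [4, 256, 1936, 2500, 3600]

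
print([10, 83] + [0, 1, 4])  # [10, 83, 0, 1, 4]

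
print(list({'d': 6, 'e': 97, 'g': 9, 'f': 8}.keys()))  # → ['d', 'e', 'g', 'f']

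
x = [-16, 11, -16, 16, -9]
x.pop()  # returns -9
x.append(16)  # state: [-16, 11, -16, 16, 16]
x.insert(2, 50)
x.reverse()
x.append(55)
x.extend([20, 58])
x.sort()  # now [-16, -16, 11, 16, 16, 20, 50, 55, 58]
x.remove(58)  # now [-16, -16, 11, 16, 16, 20, 50, 55]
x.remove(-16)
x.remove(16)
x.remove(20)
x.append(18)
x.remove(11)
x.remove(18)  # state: [-16, 16, 50, 55]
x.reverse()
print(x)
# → [55, 50, 16, -16]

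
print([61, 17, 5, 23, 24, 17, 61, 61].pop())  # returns 61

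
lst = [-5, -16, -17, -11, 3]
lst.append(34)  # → [-5, -16, -17, -11, 3, 34]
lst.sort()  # [-17, -16, -11, -5, 3, 34]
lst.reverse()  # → [34, 3, -5, -11, -16, -17]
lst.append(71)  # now [34, 3, -5, -11, -16, -17, 71]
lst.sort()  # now [-17, -16, -11, -5, 3, 34, 71]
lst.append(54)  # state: [-17, -16, -11, -5, 3, 34, 71, 54]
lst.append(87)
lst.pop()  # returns 87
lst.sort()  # [-17, -16, -11, -5, 3, 34, 54, 71]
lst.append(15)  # [-17, -16, -11, -5, 3, 34, 54, 71, 15]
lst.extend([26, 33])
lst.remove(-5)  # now [-17, -16, -11, 3, 34, 54, 71, 15, 26, 33]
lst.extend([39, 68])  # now [-17, -16, -11, 3, 34, 54, 71, 15, 26, 33, 39, 68]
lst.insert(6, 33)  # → [-17, -16, -11, 3, 34, 54, 33, 71, 15, 26, 33, 39, 68]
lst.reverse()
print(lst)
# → [68, 39, 33, 26, 15, 71, 33, 54, 34, 3, -11, -16, -17]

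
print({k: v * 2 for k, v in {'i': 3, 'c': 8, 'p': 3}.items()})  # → {'i': 6, 'c': 16, 'p': 6}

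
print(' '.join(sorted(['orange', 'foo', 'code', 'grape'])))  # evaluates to code foo grape orange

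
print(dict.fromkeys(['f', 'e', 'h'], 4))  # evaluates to {'f': 4, 'e': 4, 'h': 4}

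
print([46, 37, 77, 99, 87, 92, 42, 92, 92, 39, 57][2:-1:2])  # [77, 87, 42, 92]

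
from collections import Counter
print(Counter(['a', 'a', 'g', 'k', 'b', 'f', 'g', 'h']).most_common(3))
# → [('a', 2), ('g', 2), ('k', 1)]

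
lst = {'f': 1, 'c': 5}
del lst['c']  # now {'f': 1}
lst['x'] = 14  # {'f': 1, 'x': 14}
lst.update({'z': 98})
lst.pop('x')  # 14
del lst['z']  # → {'f': 1}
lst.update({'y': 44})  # {'f': 1, 'y': 44}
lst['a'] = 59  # {'f': 1, 'y': 44, 'a': 59}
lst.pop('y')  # 44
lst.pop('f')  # 1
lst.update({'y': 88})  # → {'a': 59, 'y': 88}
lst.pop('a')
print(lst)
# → {'y': 88}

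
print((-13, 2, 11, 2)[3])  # 2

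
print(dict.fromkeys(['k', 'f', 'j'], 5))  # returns {'k': 5, 'f': 5, 'j': 5}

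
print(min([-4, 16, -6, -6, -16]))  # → -16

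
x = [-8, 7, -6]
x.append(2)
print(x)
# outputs [-8, 7, -6, 2]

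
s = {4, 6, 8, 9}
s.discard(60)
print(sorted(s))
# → [4, 6, 8, 9]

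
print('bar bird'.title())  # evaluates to Bar Bird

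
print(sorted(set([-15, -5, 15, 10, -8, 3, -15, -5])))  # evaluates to [-15, -8, -5, 3, 10, 15]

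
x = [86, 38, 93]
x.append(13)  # [86, 38, 93, 13]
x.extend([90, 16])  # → [86, 38, 93, 13, 90, 16]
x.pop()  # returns 16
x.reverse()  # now [90, 13, 93, 38, 86]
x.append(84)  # [90, 13, 93, 38, 86, 84]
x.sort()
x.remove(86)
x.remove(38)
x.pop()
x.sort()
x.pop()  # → 90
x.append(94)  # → [13, 84, 94]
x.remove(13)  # [84, 94]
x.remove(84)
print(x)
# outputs [94]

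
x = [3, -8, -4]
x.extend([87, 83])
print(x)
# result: [3, -8, -4, 87, 83]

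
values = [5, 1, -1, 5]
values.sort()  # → [-1, 1, 5, 5]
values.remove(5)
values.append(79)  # [-1, 1, 5, 79]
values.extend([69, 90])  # [-1, 1, 5, 79, 69, 90]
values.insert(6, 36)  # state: [-1, 1, 5, 79, 69, 90, 36]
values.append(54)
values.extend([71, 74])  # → [-1, 1, 5, 79, 69, 90, 36, 54, 71, 74]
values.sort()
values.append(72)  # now [-1, 1, 5, 36, 54, 69, 71, 74, 79, 90, 72]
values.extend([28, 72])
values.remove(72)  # [-1, 1, 5, 36, 54, 69, 71, 74, 79, 90, 28, 72]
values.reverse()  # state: [72, 28, 90, 79, 74, 71, 69, 54, 36, 5, 1, -1]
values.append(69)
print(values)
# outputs [72, 28, 90, 79, 74, 71, 69, 54, 36, 5, 1, -1, 69]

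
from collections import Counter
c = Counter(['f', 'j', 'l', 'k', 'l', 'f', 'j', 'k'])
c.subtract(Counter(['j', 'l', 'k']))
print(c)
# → Counter({'f': 2, 'j': 1, 'l': 1, 'k': 1})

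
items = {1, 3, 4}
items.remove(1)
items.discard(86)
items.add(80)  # {3, 4, 80}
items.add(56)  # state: {3, 4, 56, 80}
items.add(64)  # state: {3, 4, 56, 64, 80}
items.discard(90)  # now {3, 4, 56, 64, 80}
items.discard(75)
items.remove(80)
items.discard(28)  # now {3, 4, 56, 64}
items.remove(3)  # {4, 56, 64}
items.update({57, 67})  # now {4, 56, 57, 64, 67}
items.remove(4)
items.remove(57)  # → {56, 64, 67}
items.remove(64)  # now {56, 67}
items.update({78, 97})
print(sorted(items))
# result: [56, 67, 78, 97]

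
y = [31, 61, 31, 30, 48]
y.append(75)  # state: [31, 61, 31, 30, 48, 75]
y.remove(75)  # [31, 61, 31, 30, 48]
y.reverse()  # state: [48, 30, 31, 61, 31]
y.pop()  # 31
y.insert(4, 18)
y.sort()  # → [18, 30, 31, 48, 61]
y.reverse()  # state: [61, 48, 31, 30, 18]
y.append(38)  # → [61, 48, 31, 30, 18, 38]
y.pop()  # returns 38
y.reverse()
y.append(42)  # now [18, 30, 31, 48, 61, 42]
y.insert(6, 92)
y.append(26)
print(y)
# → [18, 30, 31, 48, 61, 42, 92, 26]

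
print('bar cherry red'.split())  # ['bar', 'cherry', 'red']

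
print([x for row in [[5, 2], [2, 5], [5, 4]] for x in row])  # [5, 2, 2, 5, 5, 4]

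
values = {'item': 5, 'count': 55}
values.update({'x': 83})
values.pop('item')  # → 5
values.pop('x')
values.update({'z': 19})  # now {'count': 55, 'z': 19}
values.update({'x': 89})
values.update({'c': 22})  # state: {'count': 55, 'z': 19, 'x': 89, 'c': 22}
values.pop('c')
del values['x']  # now {'count': 55, 'z': 19}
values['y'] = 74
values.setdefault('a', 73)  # 73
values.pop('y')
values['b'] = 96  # {'count': 55, 'z': 19, 'a': 73, 'b': 96}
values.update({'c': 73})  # {'count': 55, 'z': 19, 'a': 73, 'b': 96, 'c': 73}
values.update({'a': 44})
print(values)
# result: {'count': 55, 'z': 19, 'a': 44, 'b': 96, 'c': 73}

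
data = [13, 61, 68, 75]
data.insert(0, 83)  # [83, 13, 61, 68, 75]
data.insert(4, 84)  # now [83, 13, 61, 68, 84, 75]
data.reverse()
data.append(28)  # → [75, 84, 68, 61, 13, 83, 28]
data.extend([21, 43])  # [75, 84, 68, 61, 13, 83, 28, 21, 43]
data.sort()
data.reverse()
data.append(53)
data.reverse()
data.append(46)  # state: [53, 13, 21, 28, 43, 61, 68, 75, 83, 84, 46]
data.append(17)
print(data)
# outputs [53, 13, 21, 28, 43, 61, 68, 75, 83, 84, 46, 17]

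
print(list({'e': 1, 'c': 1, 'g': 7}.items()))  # [('e', 1), ('c', 1), ('g', 7)]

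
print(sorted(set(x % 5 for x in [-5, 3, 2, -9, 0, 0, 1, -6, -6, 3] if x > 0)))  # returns [1, 2, 3]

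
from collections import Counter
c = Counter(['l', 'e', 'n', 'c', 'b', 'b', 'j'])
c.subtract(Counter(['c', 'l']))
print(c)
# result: Counter({'b': 2, 'e': 1, 'n': 1, 'j': 1, 'l': 0, 'c': 0})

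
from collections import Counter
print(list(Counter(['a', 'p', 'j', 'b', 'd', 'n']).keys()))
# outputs ['a', 'p', 'j', 'b', 'd', 'n']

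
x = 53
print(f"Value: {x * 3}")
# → Value: 159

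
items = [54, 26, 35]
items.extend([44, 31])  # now [54, 26, 35, 44, 31]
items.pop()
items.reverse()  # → [44, 35, 26, 54]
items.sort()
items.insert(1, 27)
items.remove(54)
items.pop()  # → 44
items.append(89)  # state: [26, 27, 35, 89]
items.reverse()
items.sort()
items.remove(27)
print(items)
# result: [26, 35, 89]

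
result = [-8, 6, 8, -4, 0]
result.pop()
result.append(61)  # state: [-8, 6, 8, -4, 61]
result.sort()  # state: [-8, -4, 6, 8, 61]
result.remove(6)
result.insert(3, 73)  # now [-8, -4, 8, 73, 61]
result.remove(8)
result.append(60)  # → [-8, -4, 73, 61, 60]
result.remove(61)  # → [-8, -4, 73, 60]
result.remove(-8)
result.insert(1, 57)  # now [-4, 57, 73, 60]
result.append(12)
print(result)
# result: [-4, 57, 73, 60, 12]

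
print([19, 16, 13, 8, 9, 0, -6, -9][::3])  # [19, 8, -6]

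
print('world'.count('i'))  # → 0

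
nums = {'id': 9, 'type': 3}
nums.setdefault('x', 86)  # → 86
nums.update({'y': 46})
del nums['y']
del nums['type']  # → {'id': 9, 'x': 86}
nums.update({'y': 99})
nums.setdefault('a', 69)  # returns 69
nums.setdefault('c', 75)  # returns 75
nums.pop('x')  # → 86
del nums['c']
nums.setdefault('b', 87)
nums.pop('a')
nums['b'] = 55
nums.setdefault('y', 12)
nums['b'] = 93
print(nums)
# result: {'id': 9, 'y': 99, 'b': 93}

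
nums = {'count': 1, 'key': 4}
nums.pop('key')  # 4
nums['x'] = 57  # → {'count': 1, 'x': 57}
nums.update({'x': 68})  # {'count': 1, 'x': 68}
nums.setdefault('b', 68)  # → 68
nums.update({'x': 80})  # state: {'count': 1, 'x': 80, 'b': 68}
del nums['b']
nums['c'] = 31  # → {'count': 1, 'x': 80, 'c': 31}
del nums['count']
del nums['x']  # {'c': 31}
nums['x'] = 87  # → {'c': 31, 'x': 87}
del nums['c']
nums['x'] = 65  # {'x': 65}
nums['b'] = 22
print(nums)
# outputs {'x': 65, 'b': 22}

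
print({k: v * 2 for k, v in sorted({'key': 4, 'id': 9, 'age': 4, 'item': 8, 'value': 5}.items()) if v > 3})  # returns {'age': 8, 'id': 18, 'item': 16, 'key': 8, 'value': 10}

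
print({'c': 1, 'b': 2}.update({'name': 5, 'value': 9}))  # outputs None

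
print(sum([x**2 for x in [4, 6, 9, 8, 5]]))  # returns 222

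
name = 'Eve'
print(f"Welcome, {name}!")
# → Welcome, Eve!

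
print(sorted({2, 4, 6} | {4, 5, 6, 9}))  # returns [2, 4, 5, 6, 9]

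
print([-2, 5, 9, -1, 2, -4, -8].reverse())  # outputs None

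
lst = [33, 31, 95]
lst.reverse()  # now [95, 31, 33]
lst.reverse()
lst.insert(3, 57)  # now [33, 31, 95, 57]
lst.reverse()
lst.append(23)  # [57, 95, 31, 33, 23]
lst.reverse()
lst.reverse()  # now [57, 95, 31, 33, 23]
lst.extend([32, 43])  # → [57, 95, 31, 33, 23, 32, 43]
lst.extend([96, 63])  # [57, 95, 31, 33, 23, 32, 43, 96, 63]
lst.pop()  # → 63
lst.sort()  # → [23, 31, 32, 33, 43, 57, 95, 96]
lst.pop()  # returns 96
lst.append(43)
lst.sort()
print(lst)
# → [23, 31, 32, 33, 43, 43, 57, 95]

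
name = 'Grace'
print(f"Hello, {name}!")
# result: Hello, Grace!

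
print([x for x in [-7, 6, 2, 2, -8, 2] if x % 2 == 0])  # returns [6, 2, 2, -8, 2]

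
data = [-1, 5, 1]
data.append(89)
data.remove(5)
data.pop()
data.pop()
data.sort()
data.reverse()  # [-1]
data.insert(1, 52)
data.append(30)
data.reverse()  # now [30, 52, -1]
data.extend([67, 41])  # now [30, 52, -1, 67, 41]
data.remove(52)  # [30, -1, 67, 41]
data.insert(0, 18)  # [18, 30, -1, 67, 41]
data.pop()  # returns 41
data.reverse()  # [67, -1, 30, 18]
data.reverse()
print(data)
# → [18, 30, -1, 67]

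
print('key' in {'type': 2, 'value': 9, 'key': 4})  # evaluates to True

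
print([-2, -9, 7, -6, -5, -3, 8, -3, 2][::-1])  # [2, -3, 8, -3, -5, -6, 7, -9, -2]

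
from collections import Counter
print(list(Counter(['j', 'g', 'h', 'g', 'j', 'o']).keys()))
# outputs ['j', 'g', 'h', 'o']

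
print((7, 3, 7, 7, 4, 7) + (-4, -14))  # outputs (7, 3, 7, 7, 4, 7, -4, -14)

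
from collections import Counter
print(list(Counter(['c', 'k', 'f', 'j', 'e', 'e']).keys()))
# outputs ['c', 'k', 'f', 'j', 'e']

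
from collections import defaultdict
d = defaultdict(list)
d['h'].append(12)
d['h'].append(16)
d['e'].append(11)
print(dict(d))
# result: {'h': [12, 16], 'e': [11]}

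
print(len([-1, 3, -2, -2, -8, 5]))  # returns 6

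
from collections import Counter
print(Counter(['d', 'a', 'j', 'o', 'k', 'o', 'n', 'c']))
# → Counter({'o': 2, 'd': 1, 'a': 1, 'j': 1, 'k': 1, 'n': 1, 'c': 1})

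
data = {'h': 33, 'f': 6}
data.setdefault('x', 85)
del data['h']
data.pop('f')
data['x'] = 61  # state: {'x': 61}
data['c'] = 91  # {'x': 61, 'c': 91}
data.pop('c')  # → 91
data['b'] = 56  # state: {'x': 61, 'b': 56}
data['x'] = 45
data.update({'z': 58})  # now {'x': 45, 'b': 56, 'z': 58}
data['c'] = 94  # {'x': 45, 'b': 56, 'z': 58, 'c': 94}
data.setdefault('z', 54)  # 58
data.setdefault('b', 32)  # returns 56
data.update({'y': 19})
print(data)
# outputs {'x': 45, 'b': 56, 'z': 58, 'c': 94, 'y': 19}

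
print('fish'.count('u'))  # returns 0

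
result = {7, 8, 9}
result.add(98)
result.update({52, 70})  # {7, 8, 9, 52, 70, 98}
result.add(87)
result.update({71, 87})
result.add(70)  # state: {7, 8, 9, 52, 70, 71, 87, 98}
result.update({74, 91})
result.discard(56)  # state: {7, 8, 9, 52, 70, 71, 74, 87, 91, 98}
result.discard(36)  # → {7, 8, 9, 52, 70, 71, 74, 87, 91, 98}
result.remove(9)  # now {7, 8, 52, 70, 71, 74, 87, 91, 98}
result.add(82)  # {7, 8, 52, 70, 71, 74, 82, 87, 91, 98}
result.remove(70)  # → {7, 8, 52, 71, 74, 82, 87, 91, 98}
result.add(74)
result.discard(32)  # {7, 8, 52, 71, 74, 82, 87, 91, 98}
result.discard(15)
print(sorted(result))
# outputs [7, 8, 52, 71, 74, 82, 87, 91, 98]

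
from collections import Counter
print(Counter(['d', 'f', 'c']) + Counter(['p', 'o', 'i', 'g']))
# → Counter({'d': 1, 'f': 1, 'c': 1, 'p': 1, 'o': 1, 'i': 1, 'g': 1})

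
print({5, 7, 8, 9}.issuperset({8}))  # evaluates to True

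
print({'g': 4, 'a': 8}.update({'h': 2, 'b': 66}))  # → None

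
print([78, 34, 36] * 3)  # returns [78, 34, 36, 78, 34, 36, 78, 34, 36]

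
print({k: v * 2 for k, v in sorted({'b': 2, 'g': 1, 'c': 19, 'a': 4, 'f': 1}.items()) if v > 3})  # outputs {'a': 8, 'c': 38}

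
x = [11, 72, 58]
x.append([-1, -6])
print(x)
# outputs [11, 72, 58, [-1, -6]]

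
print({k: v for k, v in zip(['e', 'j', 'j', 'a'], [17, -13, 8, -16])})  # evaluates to {'e': 17, 'j': 8, 'a': -16}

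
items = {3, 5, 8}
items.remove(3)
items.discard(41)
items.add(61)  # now {5, 8, 61}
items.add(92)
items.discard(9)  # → {5, 8, 61, 92}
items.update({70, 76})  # {5, 8, 61, 70, 76, 92}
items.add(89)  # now {5, 8, 61, 70, 76, 89, 92}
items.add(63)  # {5, 8, 61, 63, 70, 76, 89, 92}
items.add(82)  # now {5, 8, 61, 63, 70, 76, 82, 89, 92}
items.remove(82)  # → {5, 8, 61, 63, 70, 76, 89, 92}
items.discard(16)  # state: {5, 8, 61, 63, 70, 76, 89, 92}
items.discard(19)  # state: {5, 8, 61, 63, 70, 76, 89, 92}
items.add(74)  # {5, 8, 61, 63, 70, 74, 76, 89, 92}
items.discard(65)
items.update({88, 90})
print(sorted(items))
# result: [5, 8, 61, 63, 70, 74, 76, 88, 89, 90, 92]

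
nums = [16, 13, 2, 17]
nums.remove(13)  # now [16, 2, 17]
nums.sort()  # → [2, 16, 17]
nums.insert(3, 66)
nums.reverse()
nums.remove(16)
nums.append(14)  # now [66, 17, 2, 14]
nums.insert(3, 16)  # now [66, 17, 2, 16, 14]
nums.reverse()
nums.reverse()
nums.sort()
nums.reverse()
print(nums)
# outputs [66, 17, 16, 14, 2]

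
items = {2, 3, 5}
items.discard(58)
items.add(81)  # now {2, 3, 5, 81}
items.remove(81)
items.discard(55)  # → {2, 3, 5}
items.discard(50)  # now {2, 3, 5}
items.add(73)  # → {2, 3, 5, 73}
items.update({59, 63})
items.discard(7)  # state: {2, 3, 5, 59, 63, 73}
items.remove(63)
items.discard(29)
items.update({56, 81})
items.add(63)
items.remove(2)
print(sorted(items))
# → [3, 5, 56, 59, 63, 73, 81]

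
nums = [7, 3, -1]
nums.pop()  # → -1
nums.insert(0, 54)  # [54, 7, 3]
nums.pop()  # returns 3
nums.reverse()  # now [7, 54]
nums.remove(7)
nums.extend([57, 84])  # [54, 57, 84]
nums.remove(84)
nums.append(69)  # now [54, 57, 69]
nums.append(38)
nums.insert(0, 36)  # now [36, 54, 57, 69, 38]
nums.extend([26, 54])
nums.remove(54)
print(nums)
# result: [36, 57, 69, 38, 26, 54]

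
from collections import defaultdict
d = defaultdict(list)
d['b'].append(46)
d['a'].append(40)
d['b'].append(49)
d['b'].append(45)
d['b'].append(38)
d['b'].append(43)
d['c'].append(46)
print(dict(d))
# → {'b': [46, 49, 45, 38, 43], 'a': [40], 'c': [46]}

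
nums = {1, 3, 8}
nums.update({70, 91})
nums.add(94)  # {1, 3, 8, 70, 91, 94}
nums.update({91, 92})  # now {1, 3, 8, 70, 91, 92, 94}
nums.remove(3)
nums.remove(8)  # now {1, 70, 91, 92, 94}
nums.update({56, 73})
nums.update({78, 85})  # {1, 56, 70, 73, 78, 85, 91, 92, 94}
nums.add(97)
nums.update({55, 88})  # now {1, 55, 56, 70, 73, 78, 85, 88, 91, 92, 94, 97}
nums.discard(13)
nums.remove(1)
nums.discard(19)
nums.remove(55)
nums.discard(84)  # {56, 70, 73, 78, 85, 88, 91, 92, 94, 97}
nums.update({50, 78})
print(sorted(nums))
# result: [50, 56, 70, 73, 78, 85, 88, 91, 92, 94, 97]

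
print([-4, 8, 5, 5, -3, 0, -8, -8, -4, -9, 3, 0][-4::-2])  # [-4, -8, -3, 5, -4]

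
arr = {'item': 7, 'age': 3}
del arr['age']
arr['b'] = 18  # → {'item': 7, 'b': 18}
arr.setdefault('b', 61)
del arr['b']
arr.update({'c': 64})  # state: {'item': 7, 'c': 64}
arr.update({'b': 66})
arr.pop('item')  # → 7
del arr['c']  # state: {'b': 66}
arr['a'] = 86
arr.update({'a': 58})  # {'b': 66, 'a': 58}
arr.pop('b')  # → 66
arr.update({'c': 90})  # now {'a': 58, 'c': 90}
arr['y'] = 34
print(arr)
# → {'a': 58, 'c': 90, 'y': 34}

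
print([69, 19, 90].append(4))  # None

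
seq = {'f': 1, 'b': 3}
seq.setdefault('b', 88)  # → 3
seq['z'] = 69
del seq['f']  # {'b': 3, 'z': 69}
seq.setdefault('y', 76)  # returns 76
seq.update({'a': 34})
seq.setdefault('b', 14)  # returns 3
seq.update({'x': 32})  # {'b': 3, 'z': 69, 'y': 76, 'a': 34, 'x': 32}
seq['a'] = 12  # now {'b': 3, 'z': 69, 'y': 76, 'a': 12, 'x': 32}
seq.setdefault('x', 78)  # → 32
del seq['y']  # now {'b': 3, 'z': 69, 'a': 12, 'x': 32}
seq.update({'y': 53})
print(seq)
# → {'b': 3, 'z': 69, 'a': 12, 'x': 32, 'y': 53}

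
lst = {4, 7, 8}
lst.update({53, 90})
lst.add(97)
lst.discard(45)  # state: {4, 7, 8, 53, 90, 97}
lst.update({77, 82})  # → {4, 7, 8, 53, 77, 82, 90, 97}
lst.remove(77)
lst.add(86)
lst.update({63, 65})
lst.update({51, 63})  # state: {4, 7, 8, 51, 53, 63, 65, 82, 86, 90, 97}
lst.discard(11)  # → {4, 7, 8, 51, 53, 63, 65, 82, 86, 90, 97}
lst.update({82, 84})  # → {4, 7, 8, 51, 53, 63, 65, 82, 84, 86, 90, 97}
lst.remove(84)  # {4, 7, 8, 51, 53, 63, 65, 82, 86, 90, 97}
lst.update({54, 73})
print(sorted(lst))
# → [4, 7, 8, 51, 53, 54, 63, 65, 73, 82, 86, 90, 97]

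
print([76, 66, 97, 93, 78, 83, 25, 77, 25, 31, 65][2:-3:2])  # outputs [97, 78, 25]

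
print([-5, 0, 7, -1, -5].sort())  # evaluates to None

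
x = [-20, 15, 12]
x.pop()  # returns 12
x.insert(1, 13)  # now [-20, 13, 15]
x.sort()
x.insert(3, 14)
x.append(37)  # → [-20, 13, 15, 14, 37]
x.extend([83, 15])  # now [-20, 13, 15, 14, 37, 83, 15]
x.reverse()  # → [15, 83, 37, 14, 15, 13, -20]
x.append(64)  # [15, 83, 37, 14, 15, 13, -20, 64]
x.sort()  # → [-20, 13, 14, 15, 15, 37, 64, 83]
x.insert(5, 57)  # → [-20, 13, 14, 15, 15, 57, 37, 64, 83]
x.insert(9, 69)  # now [-20, 13, 14, 15, 15, 57, 37, 64, 83, 69]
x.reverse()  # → [69, 83, 64, 37, 57, 15, 15, 14, 13, -20]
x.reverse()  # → [-20, 13, 14, 15, 15, 57, 37, 64, 83, 69]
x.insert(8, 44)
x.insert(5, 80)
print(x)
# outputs [-20, 13, 14, 15, 15, 80, 57, 37, 64, 44, 83, 69]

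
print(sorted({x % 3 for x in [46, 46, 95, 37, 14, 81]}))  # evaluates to [0, 1, 2]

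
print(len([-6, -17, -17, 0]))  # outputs 4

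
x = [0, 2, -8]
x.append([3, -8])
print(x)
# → [0, 2, -8, [3, -8]]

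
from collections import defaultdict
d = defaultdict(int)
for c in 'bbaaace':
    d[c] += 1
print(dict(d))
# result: {'b': 2, 'a': 3, 'c': 1, 'e': 1}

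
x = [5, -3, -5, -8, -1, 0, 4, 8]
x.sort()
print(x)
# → [-8, -5, -3, -1, 0, 4, 5, 8]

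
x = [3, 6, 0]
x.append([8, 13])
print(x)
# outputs [3, 6, 0, [8, 13]]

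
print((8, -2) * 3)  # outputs (8, -2, 8, -2, 8, -2)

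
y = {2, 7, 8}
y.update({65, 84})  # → {2, 7, 8, 65, 84}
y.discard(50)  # {2, 7, 8, 65, 84}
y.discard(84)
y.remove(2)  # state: {7, 8, 65}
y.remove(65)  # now {7, 8}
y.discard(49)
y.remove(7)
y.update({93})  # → {8, 93}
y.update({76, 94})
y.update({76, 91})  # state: {8, 76, 91, 93, 94}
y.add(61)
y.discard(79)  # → {8, 61, 76, 91, 93, 94}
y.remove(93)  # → {8, 61, 76, 91, 94}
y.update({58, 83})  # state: {8, 58, 61, 76, 83, 91, 94}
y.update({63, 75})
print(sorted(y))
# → [8, 58, 61, 63, 75, 76, 83, 91, 94]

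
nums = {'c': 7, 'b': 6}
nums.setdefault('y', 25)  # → 25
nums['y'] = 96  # {'c': 7, 'b': 6, 'y': 96}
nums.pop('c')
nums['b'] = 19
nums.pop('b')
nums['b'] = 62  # {'y': 96, 'b': 62}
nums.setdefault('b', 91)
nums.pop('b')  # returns 62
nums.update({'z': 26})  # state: {'y': 96, 'z': 26}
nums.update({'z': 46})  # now {'y': 96, 'z': 46}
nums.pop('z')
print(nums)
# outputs {'y': 96}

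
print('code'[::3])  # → ce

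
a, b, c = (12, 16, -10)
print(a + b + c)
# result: 18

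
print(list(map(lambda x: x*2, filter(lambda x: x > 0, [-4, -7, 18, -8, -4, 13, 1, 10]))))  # [36, 26, 2, 20]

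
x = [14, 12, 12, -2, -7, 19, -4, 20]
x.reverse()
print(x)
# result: [20, -4, 19, -7, -2, 12, 12, 14]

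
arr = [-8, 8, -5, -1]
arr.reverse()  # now [-1, -5, 8, -8]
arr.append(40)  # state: [-1, -5, 8, -8, 40]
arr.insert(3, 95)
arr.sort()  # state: [-8, -5, -1, 8, 40, 95]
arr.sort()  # [-8, -5, -1, 8, 40, 95]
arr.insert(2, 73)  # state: [-8, -5, 73, -1, 8, 40, 95]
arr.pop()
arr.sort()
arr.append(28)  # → [-8, -5, -1, 8, 40, 73, 28]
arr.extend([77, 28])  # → [-8, -5, -1, 8, 40, 73, 28, 77, 28]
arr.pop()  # 28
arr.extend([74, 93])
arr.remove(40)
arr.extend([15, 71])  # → [-8, -5, -1, 8, 73, 28, 77, 74, 93, 15, 71]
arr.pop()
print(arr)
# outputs [-8, -5, -1, 8, 73, 28, 77, 74, 93, 15]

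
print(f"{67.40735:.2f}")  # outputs 67.41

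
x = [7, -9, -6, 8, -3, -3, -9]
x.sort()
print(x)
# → [-9, -9, -6, -3, -3, 7, 8]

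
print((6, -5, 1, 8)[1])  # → -5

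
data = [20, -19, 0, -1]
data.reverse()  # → [-1, 0, -19, 20]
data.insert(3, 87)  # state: [-1, 0, -19, 87, 20]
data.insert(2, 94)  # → [-1, 0, 94, -19, 87, 20]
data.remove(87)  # [-1, 0, 94, -19, 20]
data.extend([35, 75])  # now [-1, 0, 94, -19, 20, 35, 75]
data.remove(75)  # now [-1, 0, 94, -19, 20, 35]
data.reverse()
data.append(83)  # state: [35, 20, -19, 94, 0, -1, 83]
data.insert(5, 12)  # [35, 20, -19, 94, 0, 12, -1, 83]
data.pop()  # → 83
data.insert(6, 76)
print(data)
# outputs [35, 20, -19, 94, 0, 12, 76, -1]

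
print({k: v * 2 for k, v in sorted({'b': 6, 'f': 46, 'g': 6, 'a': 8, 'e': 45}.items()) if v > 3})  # {'a': 16, 'b': 12, 'e': 90, 'f': 92, 'g': 12}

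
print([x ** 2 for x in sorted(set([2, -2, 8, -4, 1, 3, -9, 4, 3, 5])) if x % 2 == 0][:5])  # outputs [16, 4, 4, 16, 64]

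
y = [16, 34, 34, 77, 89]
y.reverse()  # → [89, 77, 34, 34, 16]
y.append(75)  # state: [89, 77, 34, 34, 16, 75]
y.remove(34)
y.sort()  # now [16, 34, 75, 77, 89]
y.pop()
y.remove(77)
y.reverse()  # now [75, 34, 16]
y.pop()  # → 16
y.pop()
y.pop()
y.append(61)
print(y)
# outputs [61]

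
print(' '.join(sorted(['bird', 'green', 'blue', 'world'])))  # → bird blue green world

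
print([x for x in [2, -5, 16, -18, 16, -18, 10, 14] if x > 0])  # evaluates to [2, 16, 16, 10, 14]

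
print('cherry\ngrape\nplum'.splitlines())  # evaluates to ['cherry', 'grape', 'plum']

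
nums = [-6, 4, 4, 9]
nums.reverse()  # [9, 4, 4, -6]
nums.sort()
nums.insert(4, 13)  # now [-6, 4, 4, 9, 13]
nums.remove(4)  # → [-6, 4, 9, 13]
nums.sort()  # [-6, 4, 9, 13]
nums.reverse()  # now [13, 9, 4, -6]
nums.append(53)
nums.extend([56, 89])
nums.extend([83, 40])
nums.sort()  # [-6, 4, 9, 13, 40, 53, 56, 83, 89]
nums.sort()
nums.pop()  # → 89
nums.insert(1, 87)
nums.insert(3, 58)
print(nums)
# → [-6, 87, 4, 58, 9, 13, 40, 53, 56, 83]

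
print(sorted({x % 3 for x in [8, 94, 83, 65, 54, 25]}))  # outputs [0, 1, 2]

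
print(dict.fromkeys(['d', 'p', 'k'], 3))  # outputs {'d': 3, 'p': 3, 'k': 3}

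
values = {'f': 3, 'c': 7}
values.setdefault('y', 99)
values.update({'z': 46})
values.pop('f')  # 3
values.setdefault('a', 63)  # 63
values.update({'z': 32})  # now {'c': 7, 'y': 99, 'z': 32, 'a': 63}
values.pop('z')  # 32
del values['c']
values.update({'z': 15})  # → {'y': 99, 'a': 63, 'z': 15}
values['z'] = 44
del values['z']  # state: {'y': 99, 'a': 63}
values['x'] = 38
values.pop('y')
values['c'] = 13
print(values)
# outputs {'a': 63, 'x': 38, 'c': 13}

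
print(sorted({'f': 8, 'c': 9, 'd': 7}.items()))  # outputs [('c', 9), ('d', 7), ('f', 8)]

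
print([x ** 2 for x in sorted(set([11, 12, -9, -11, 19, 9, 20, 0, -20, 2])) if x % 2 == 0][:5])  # [400, 0, 4, 144, 400]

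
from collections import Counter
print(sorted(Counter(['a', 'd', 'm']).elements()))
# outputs ['a', 'd', 'm']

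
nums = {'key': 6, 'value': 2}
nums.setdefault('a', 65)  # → 65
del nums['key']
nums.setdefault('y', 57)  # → 57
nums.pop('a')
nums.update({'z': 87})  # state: {'value': 2, 'y': 57, 'z': 87}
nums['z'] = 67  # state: {'value': 2, 'y': 57, 'z': 67}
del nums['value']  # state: {'y': 57, 'z': 67}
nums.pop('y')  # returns 57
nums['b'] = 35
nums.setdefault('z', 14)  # 67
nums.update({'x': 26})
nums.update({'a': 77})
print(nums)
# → {'z': 67, 'b': 35, 'x': 26, 'a': 77}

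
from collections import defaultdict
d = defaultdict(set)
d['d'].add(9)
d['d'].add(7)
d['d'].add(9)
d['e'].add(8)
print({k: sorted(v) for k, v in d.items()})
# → {'d': [7, 9], 'e': [8]}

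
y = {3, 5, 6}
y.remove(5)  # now {3, 6}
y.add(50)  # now {3, 6, 50}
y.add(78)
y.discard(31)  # {3, 6, 50, 78}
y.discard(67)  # {3, 6, 50, 78}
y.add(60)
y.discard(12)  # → {3, 6, 50, 60, 78}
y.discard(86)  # {3, 6, 50, 60, 78}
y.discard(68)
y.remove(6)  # {3, 50, 60, 78}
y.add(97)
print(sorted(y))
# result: [3, 50, 60, 78, 97]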